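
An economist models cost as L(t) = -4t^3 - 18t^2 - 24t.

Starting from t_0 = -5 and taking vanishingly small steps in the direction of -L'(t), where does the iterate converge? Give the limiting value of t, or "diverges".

-2

L'(t) = -12(t + 1)(t + 2), so L'(-5) = -144.
Gradient descent moves in the -L' direction, i.e. t is increasing.
The nearest critical point in that direction is t = -2, where L'' = 12 > 0 (a local minimum). The iterate converges there.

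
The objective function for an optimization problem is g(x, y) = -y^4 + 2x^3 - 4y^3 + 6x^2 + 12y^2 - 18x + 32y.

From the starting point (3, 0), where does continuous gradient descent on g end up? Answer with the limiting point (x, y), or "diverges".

(1, -1)

g is separable, so gradient descent decouples: x follows -∂g/∂x, y follows -∂g/∂y.
∂g/∂x = 6(x - 1)(x + 3); at x=3 this is 72, so x decreases.
∂g/∂y = -4(y - 2)(y + 1)(y + 4); at y=0 this is 32, so y decreases.
x converges to its nearest critical value 1 (a local min of the x-part); y converges to -1. The iterate converges to (1, -1).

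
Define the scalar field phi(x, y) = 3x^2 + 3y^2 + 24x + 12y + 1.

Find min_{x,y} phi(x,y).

-59

phi(x,y) separates as P(x) + Q(y) + 1, so its minimum is min P + min Q + 1.
P'(x) = 6x + 24 vanishes at x ∈ {-4}; Q'(y) = 6y + 12 vanishes at y ∈ {-2}.
Local minima of P (where P''>0): P(-4)=-48. Local minima of Q: Q(-2)=-12.
So the global minimum of phi is P(-4) + Q(-2) + 1 = -48 − 12 + 1 = -59, attained at (-4, -2).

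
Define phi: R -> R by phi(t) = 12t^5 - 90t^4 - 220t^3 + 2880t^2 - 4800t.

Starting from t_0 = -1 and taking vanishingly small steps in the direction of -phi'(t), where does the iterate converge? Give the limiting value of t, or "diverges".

1

phi'(t) = 60(t - 5)(t - 4)(t - 1)(t + 4), so phi'(-1) = -10800.
Gradient descent moves in the -phi' direction, i.e. t is increasing.
The nearest critical point in that direction is t = 1, where phi'' = 3600 > 0 (a local minimum). The iterate converges there.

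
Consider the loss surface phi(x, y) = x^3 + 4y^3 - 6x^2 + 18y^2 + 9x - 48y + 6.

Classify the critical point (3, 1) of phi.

local minimum

The mixed partial ∂²phi/∂x∂y is 0, so the Hessian at any point is diag(phi_xx, phi_yy) = diag(6(x - 2), 12(2y + 3)).
At (3, 1): H = diag(6, 60).
Both eigenvalues are positive, so H is positive definite: a local minimum.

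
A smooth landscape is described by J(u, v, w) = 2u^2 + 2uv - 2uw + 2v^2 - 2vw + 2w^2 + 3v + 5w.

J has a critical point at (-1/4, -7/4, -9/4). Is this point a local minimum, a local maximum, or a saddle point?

local minimum

The Hessian is constant: H = [[4, 2, -2], [2, 4, -2], [-2, -2, 4]].
Leading principal minors: Δ₁ = 4, Δ₂ = 12, Δ₃ = 32.
All leading minors are positive, so H is positive definite: a local minimum.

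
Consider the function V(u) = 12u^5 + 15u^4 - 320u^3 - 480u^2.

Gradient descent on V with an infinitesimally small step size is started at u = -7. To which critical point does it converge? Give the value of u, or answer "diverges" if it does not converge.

V'(u) = 60u(u - 4)(u + 1)(u + 4), so V'(-7) = 83160.
Gradient descent moves in the -V' direction, i.e. u is decreasing.
There is no critical point below u=-7, and V' keeps the same sign, so the iterate runs off to −∞.

diverges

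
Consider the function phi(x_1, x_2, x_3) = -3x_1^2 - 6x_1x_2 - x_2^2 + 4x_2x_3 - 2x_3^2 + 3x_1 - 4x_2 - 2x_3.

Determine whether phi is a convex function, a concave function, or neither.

neither

phi is quadratic, so its Hessian is the constant matrix H = [[-6, -6, 0], [-6, -2, 4], [0, 4, -4]].
Leading principal minors: -6, -24, 192.
Neither pattern holds ⇒ H is indefinite ⇒ neither convex nor concave.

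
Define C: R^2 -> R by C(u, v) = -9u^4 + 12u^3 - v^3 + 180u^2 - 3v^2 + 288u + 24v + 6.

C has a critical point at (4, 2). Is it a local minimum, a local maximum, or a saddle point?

local maximum

The mixed partial ∂²C/∂u∂v is 0, so the Hessian at any point is diag(C_uu, C_vv) = diag(36(-3u^2 + 2u + 10), -6(v + 1)).
At (4, 2): H = diag(-1080, -18).
Both eigenvalues are negative, so H is negative definite: a local maximum.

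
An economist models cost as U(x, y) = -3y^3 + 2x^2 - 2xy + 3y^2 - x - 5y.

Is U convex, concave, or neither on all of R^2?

neither

The term -3y^3 is cubic, so the Hessian is not constant.
∂²U/∂y² = -18y + 6, which takes both signs as y varies (negative for sufficiently large y). A diagonal entry of the Hessian changing sign means the Hessian is neither positive- nor negative-semidefinite on all of R^2.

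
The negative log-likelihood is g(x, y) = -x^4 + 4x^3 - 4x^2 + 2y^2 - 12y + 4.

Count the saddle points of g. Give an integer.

2

g separates as a function of x plus a function of y, so ∇g=0 decouples.
∂g/∂x = -4x(x - 2)(x - 1) = 0 at x ∈ {0, 1, 2}; ∂g/∂y = 4(y - 3) = 0 at y ∈ {3}.
The Hessian is diagonal: diag(g_xx, g_yy). Second derivatives: g_xx(0)=-8, g_xx(1)=4, g_xx(2)=-8; g_yy(3)=4.
Saddle points occur where the two diagonal entries have opposite signs: (0, 3), (2, 3). Count: 2.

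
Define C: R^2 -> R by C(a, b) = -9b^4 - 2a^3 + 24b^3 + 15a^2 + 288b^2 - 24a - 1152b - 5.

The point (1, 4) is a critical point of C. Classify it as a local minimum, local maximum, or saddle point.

saddle point

The mixed partial ∂²C/∂a∂b is 0, so the Hessian at any point is diag(C_aa, C_bb) = diag(6(-2a + 5), 36(-3b^2 + 4b + 16)).
At (1, 4): H = diag(18, -576).
The eigenvalues have opposite signs, so H is indefinite: a saddle point.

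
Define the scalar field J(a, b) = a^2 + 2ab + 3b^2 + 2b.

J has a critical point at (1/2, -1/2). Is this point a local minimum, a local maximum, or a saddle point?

The Hessian of J is constant: H = [[2, 2], [2, 6]].
det(H) = 2·6 − 2² = 8.
det(H) > 0 and tr(H) = 8 > 0, so H is positive definite and the point is a local minimum.

local minimum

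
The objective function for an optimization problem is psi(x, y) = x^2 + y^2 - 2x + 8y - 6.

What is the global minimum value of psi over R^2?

psi(x,y) separates as P(x) + Q(y) − 6, so its minimum is min P + min Q − 6.
P'(x) = 2x - 2 vanishes at x ∈ {1}; Q'(y) = 2y + 8 vanishes at y ∈ {-4}.
Local minima of P (where P''>0): P(1)=-1. Local minima of Q: Q(-4)=-16.
So the global minimum of psi is P(1) + Q(-4) − 6 = -1 − 16 − 6 = -23, attained at (1, -4).

-23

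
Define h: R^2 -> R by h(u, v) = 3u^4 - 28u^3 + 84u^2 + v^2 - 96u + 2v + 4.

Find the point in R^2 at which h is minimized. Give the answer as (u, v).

(4, -1)

h(u,v) separates as P(u) + Q(v) + 4, so its minimum is min P + min Q + 4.
P'(u) = 12(u - 4)(u - 2)(u - 1) vanishes at u ∈ {1, 2, 4}; Q'(v) = 2v + 2 vanishes at v ∈ {-1}.
Local minima of P (where P''>0): P(1)=-37, P(4)=-64. Local minima of Q: Q(-1)=-1.
So the global minimum of h is P(4) + Q(-1) + 4 = -64 − 1 + 4 = -61, attained at (4, -1).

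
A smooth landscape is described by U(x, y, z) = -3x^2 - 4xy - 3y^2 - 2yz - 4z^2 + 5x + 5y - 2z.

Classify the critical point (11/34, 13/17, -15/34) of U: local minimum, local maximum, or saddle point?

The Hessian is constant: H = [[-6, -4, 0], [-4, -6, -2], [0, -2, -8]].
Leading principal minors: Δ₁ = -6, Δ₂ = 20, Δ₃ = -136.
The minors alternate sign starting negative (−, +, −), so H is negative definite: a local maximum.

local maximum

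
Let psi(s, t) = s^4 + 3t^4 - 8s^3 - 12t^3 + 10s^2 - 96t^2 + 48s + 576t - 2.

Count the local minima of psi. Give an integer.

4

psi separates as a function of s plus a function of t, so ∇psi=0 decouples.
∂psi/∂s = 4(s - 4)(s - 3)(s + 1) = 0 at s ∈ {-1, 3, 4}; ∂psi/∂t = 12(t - 4)(t - 3)(t + 4) = 0 at t ∈ {-4, 3, 4}.
The Hessian is diagonal: diag(psi_ss, psi_tt). Second derivatives: psi_ss(-1)=80, psi_ss(3)=-16, psi_ss(4)=20; psi_tt(-4)=672, psi_tt(3)=-84, psi_tt(4)=96.
Local minima occur where both diagonal entries positive: (-1, -4), (-1, 4), (4, -4), (4, 4). Count: 4.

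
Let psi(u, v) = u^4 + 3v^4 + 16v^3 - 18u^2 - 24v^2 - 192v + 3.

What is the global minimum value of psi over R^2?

psi(u,v) separates as P(u) + Q(v) + 3, so its minimum is min P + min Q + 3.
P'(u) = 4u(u - 3)(u + 3) vanishes at u ∈ {-3, 0, 3}; Q'(v) = 12(v - 2)(v + 2)(v + 4) vanishes at v ∈ {-4, -2, 2}.
Local minima of P (where P''>0): P(-3)=-81, P(3)=-81. Local minima of Q: Q(-4)=128, Q(2)=-304.
So the global minimum of psi is P(-3) + Q(2) + 3 = -81 − 304 + 3 = -382, attained at (-3, 2).

-382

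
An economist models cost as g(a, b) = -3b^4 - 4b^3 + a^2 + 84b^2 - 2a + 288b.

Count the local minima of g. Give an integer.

1

g separates as a function of a plus a function of b, so ∇g=0 decouples.
∂g/∂a = 2(a - 1) = 0 at a ∈ {1}; ∂g/∂b = -12(b - 4)(b + 2)(b + 3) = 0 at b ∈ {-3, -2, 4}.
The Hessian is diagonal: diag(g_aa, g_bb). Second derivatives: g_aa(1)=2; g_bb(-3)=-84, g_bb(-2)=72, g_bb(4)=-504.
Local minima occur where both diagonal entries positive: (1, -2). Count: 1.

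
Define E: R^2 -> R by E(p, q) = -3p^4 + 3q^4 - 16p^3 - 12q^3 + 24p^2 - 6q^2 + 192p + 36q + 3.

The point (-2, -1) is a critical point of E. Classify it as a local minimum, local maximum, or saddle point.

The mixed partial ∂²E/∂p∂q is 0, so the Hessian at any point is diag(E_pp, E_qq) = diag(12(-3p^2 - 8p + 4), 12(3q^2 - 6q - 1)).
At (-2, -1): H = diag(96, 96).
Both eigenvalues are positive, so H is positive definite: a local minimum.

local minimum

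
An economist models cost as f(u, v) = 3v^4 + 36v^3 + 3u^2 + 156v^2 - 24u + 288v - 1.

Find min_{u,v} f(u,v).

f(u,v) separates as P(u) + Q(v) − 1, so its minimum is min P + min Q − 1.
P'(u) = 6u - 24 vanishes at u ∈ {4}; Q'(v) = 12(v + 2)(v + 3)(v + 4) vanishes at v ∈ {-4, -3, -2}.
Local minima of P (where P''>0): P(4)=-48. Local minima of Q: Q(-4)=-192, Q(-2)=-192.
So the global minimum of f is P(4) + Q(-4) − 1 = -48 − 192 − 1 = -241, attained at (4, -4).

-241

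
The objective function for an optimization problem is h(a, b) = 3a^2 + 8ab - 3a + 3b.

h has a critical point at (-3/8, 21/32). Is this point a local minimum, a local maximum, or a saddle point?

The Hessian of h is constant: H = [[6, 8], [8, 0]].
det(H) = 6·0 − 8² = -64.
Since det(H) < 0, H is indefinite and the critical point is a saddle point.

saddle point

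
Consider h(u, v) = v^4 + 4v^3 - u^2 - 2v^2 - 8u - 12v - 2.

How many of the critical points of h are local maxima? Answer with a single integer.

h separates as a function of u plus a function of v, so ∇h=0 decouples.
∂h/∂u = -2(u + 4) = 0 at u ∈ {-4}; ∂h/∂v = 4(v - 1)(v + 1)(v + 3) = 0 at v ∈ {-3, -1, 1}.
The Hessian is diagonal: diag(h_uu, h_vv). Second derivatives: h_uu(-4)=-2; h_vv(-3)=32, h_vv(-1)=-16, h_vv(1)=32.
Local maxima occur where both diagonal entries negative: (-4, -1). Count: 1.

1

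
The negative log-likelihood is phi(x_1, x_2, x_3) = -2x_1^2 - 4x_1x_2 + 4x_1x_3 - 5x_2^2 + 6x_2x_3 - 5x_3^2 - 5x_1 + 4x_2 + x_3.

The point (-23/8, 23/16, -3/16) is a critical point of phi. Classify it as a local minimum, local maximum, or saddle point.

local maximum

The Hessian is constant: H = [[-4, -4, 4], [-4, -10, 6], [4, 6, -10]].
Leading principal minors: Δ₁ = -4, Δ₂ = 24, Δ₃ = -128.
The minors alternate sign starting negative (−, +, −), so H is negative definite: a local maximum.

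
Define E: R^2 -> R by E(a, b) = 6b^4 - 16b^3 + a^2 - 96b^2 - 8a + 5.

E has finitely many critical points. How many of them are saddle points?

E separates as a function of a plus a function of b, so ∇E=0 decouples.
∂E/∂a = 2(a - 4) = 0 at a ∈ {4}; ∂E/∂b = 24b(b - 4)(b + 2) = 0 at b ∈ {-2, 0, 4}.
The Hessian is diagonal: diag(E_aa, E_bb). Second derivatives: E_aa(4)=2; E_bb(-2)=288, E_bb(0)=-192, E_bb(4)=576.
Saddle points occur where the two diagonal entries have opposite signs: (4, 0). Count: 1.

1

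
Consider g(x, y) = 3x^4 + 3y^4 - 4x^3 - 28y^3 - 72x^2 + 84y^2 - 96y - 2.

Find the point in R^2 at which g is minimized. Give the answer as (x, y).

(4, 4)

g(x,y) separates as P(x) + Q(y) − 2, so its minimum is min P + min Q − 2.
P'(x) = 12x(x - 4)(x + 3) vanishes at x ∈ {-3, 0, 4}; Q'(y) = 12(y - 4)(y - 2)(y - 1) vanishes at y ∈ {1, 2, 4}.
Local minima of P (where P''>0): P(-3)=-297, P(4)=-640. Local minima of Q: Q(1)=-37, Q(4)=-64.
So the global minimum of g is P(4) + Q(4) − 2 = -640 − 64 − 2 = -706, attained at (4, 4).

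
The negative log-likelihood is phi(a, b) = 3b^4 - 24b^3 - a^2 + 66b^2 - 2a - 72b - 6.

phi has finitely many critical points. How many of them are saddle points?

phi separates as a function of a plus a function of b, so ∇phi=0 decouples.
∂phi/∂a = -2(a + 1) = 0 at a ∈ {-1}; ∂phi/∂b = 12(b - 3)(b - 2)(b - 1) = 0 at b ∈ {1, 2, 3}.
The Hessian is diagonal: diag(phi_aa, phi_bb). Second derivatives: phi_aa(-1)=-2; phi_bb(1)=24, phi_bb(2)=-12, phi_bb(3)=24.
Saddle points occur where the two diagonal entries have opposite signs: (-1, 1), (-1, 3). Count: 2.

2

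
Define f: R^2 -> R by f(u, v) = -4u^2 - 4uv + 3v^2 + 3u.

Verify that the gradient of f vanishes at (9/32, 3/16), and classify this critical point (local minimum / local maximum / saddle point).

saddle point

∇f = (-8u - 4v + 3, -4u + 6v); substituting (9/32, 3/16) gives ∇f = (0, 0), so (9/32, 3/16) is indeed a critical point.
The Hessian of f is constant: H = [[-8, -4], [-4, 6]].
det(H) = (-8)·6 − (-4)² = -64.
Since det(H) < 0, H is indefinite and the critical point is a saddle point.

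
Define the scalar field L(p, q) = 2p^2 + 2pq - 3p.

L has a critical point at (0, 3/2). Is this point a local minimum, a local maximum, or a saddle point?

saddle point

The Hessian of L is constant: H = [[4, 2], [2, 0]].
det(H) = 4·0 − 2² = -4.
Since det(H) < 0, H is indefinite and the critical point is a saddle point.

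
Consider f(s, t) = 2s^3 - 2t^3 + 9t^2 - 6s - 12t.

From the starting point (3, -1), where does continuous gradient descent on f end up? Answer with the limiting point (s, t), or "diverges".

(1, 1)

f is separable, so gradient descent decouples: s follows -∂f/∂s, t follows -∂f/∂t.
∂f/∂s = 6(s - 1)(s + 1); at s=3 this is 48, so s decreases.
∂f/∂t = -6(t - 2)(t - 1); at t=-1 this is -36, so t increases.
s converges to its nearest critical value 1 (a local min of the s-part); t converges to 1. The iterate converges to (1, 1).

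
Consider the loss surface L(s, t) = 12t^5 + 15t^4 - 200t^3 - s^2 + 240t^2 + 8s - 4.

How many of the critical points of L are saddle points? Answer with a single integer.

L separates as a function of s plus a function of t, so ∇L=0 decouples.
∂L/∂s = -2(s - 4) = 0 at s ∈ {4}; ∂L/∂t = 60t(t - 2)(t - 1)(t + 4) = 0 at t ∈ {-4, 0, 1, 2}.
The Hessian is diagonal: diag(L_ss, L_tt). Second derivatives: L_ss(4)=-2; L_tt(-4)=-7200, L_tt(0)=480, L_tt(1)=-300, L_tt(2)=720.
Saddle points occur where the two diagonal entries have opposite signs: (4, 0), (4, 2). Count: 2.

2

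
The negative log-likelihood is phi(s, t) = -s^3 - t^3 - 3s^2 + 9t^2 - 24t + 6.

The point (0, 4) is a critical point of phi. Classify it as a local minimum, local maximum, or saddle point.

local maximum

The mixed partial ∂²phi/∂s∂t is 0, so the Hessian at any point is diag(phi_ss, phi_tt) = diag(-6(s + 1), 6(-t + 3)).
At (0, 4): H = diag(-6, -6).
Both eigenvalues are negative, so H is negative definite: a local maximum.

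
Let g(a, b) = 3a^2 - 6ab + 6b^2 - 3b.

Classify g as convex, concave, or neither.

g is quadratic, so its Hessian is the constant matrix H = [[6, -6], [-6, 12]].
det(H) = 36, tr(H) = 18.
det(H) > 0 and tr(H) > 0, so H is positive definite everywhere: convex.

convex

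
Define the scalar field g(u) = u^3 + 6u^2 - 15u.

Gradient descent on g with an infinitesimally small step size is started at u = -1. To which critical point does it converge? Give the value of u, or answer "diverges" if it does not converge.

1

g'(u) = 3(u - 1)(u + 5), so g'(-1) = -24.
Gradient descent moves in the -g' direction, i.e. u is increasing.
The nearest critical point in that direction is u = 1, where g'' = 18 > 0 (a local minimum). The iterate converges there.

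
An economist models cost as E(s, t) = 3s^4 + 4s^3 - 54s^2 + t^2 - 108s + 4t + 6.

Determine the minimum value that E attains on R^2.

E(s,t) separates as P(s) + Q(t) + 6, so its minimum is min P + min Q + 6.
P'(s) = 12(s - 3)(s + 1)(s + 3) vanishes at s ∈ {-3, -1, 3}; Q'(t) = 2(t + 2) vanishes at t ∈ {-2}.
Local minima of P (where P''>0): P(-3)=-27, P(3)=-459. Local minima of Q: Q(-2)=-4.
So the global minimum of E is P(3) + Q(-2) + 6 = -459 − 4 + 6 = -457, attained at (3, -2).

-457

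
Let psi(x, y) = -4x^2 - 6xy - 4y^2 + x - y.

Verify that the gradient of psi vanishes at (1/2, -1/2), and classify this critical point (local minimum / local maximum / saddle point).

local maximum

∇psi = (-8x - 6y + 1, -6x - 8y - 1); substituting (1/2, -1/2) gives ∇psi = (0, 0), so (1/2, -1/2) is indeed a critical point.
The Hessian of psi is constant: H = [[-8, -6], [-6, -8]].
det(H) = (-8)·(-8) − (-6)² = 28.
det(H) > 0 and tr(H) = -16 < 0, so H is negative definite and the point is a local maximum.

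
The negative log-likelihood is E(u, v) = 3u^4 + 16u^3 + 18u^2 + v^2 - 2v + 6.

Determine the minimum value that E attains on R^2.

-22

E(u,v) separates as P(u) + Q(v) + 6, so its minimum is min P + min Q + 6.
P'(u) = 12u(u + 1)(u + 3) vanishes at u ∈ {-3, -1, 0}; Q'(v) = 2v - 2 vanishes at v ∈ {1}.
Local minima of P (where P''>0): P(-3)=-27, P(0)=0. Local minima of Q: Q(1)=-1.
So the global minimum of E is P(-3) + Q(1) + 6 = -27 − 1 + 6 = -22, attained at (-3, 1).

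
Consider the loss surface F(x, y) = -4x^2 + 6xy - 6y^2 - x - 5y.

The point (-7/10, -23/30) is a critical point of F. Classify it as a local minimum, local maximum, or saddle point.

local maximum

The Hessian of F is constant: H = [[-8, 6], [6, -12]].
det(H) = (-8)·(-12) − 6² = 60.
det(H) > 0 and tr(H) = -20 < 0, so H is negative definite and the point is a local maximum.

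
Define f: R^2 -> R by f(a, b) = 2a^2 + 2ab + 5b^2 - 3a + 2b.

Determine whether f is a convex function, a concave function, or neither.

convex

f is quadratic, so its Hessian is the constant matrix H = [[4, 2], [2, 10]].
det(H) = 36, tr(H) = 14.
det(H) > 0 and tr(H) > 0, so H is positive definite everywhere: convex.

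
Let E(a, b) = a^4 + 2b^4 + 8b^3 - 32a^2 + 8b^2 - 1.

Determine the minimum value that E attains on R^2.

-257

E(a,b) separates as P(a) + Q(b) − 1, so its minimum is min P + min Q − 1.
P'(a) = 4a(a - 4)(a + 4) vanishes at a ∈ {-4, 0, 4}; Q'(b) = 8b(b + 1)(b + 2) vanishes at b ∈ {-2, -1, 0}.
Local minima of P (where P''>0): P(-4)=-256, P(4)=-256. Local minima of Q: Q(-2)=0, Q(0)=0.
So the global minimum of E is P(-4) + Q(-2) − 1 = -256 + 0 − 1 = -257, attained at (-4, -2).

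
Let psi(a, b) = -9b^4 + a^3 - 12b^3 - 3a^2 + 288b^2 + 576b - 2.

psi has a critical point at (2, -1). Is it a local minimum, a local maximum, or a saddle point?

local minimum

The mixed partial ∂²psi/∂a∂b is 0, so the Hessian at any point is diag(psi_aa, psi_bb) = diag(6(a - 1), 36(-3b^2 - 2b + 16)).
At (2, -1): H = diag(6, 540).
Both eigenvalues are positive, so H is positive definite: a local minimum.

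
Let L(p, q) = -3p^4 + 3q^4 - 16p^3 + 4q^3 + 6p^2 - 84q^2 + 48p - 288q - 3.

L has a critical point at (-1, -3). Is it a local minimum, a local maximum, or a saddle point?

The mixed partial ∂²L/∂p∂q is 0, so the Hessian at any point is diag(L_pp, L_qq) = diag(12(-3p^2 - 8p + 1), 12(3q^2 + 2q - 14)).
At (-1, -3): H = diag(72, 84).
Both eigenvalues are positive, so H is positive definite: a local minimum.

local minimum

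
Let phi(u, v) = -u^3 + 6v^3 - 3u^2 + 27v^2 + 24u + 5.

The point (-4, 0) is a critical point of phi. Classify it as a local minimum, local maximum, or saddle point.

The mixed partial ∂²phi/∂u∂v is 0, so the Hessian at any point is diag(phi_uu, phi_vv) = diag(-6(u + 1), 18(2v + 3)).
At (-4, 0): H = diag(18, 54).
Both eigenvalues are positive, so H is positive definite: a local minimum.

local minimum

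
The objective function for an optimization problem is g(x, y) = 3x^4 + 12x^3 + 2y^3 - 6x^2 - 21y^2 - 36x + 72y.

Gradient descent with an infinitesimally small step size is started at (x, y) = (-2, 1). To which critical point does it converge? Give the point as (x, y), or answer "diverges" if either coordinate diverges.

diverges

g is separable, so gradient descent decouples: x follows -∂g/∂x, y follows -∂g/∂y.
∂g/∂x = 12(x - 1)(x + 1)(x + 3); at x=-2 this is 36, so x decreases.
∂g/∂y = 6(y - 4)(y - 3); at y=1 this is 36, so y decreases.
The y-coordinate has no critical point in that direction and runs off to infinity.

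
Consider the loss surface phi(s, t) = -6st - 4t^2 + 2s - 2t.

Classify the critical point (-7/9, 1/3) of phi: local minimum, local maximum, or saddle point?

saddle point

The Hessian of phi is constant: H = [[0, -6], [-6, -8]].
det(H) = 0·(-8) − (-6)² = -36.
Since det(H) < 0, H is indefinite and the critical point is a saddle point.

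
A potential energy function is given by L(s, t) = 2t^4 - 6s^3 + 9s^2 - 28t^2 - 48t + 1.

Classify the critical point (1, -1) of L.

The mixed partial ∂²L/∂s∂t is 0, so the Hessian at any point is diag(L_ss, L_tt) = diag(18(-2s + 1), 8(3t^2 - 7)).
At (1, -1): H = diag(-18, -32).
Both eigenvalues are negative, so H is negative definite: a local maximum.

local maximum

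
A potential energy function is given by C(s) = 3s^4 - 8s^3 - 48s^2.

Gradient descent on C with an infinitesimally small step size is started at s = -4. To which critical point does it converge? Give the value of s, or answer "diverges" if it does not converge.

C'(s) = 12s(s - 4)(s + 2), so C'(-4) = -768.
Gradient descent moves in the -C' direction, i.e. s is increasing.
The nearest critical point in that direction is s = -2, where C'' = 144 > 0 (a local minimum). The iterate converges there.

-2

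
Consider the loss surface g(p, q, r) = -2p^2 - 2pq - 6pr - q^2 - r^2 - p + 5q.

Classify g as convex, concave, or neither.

g is quadratic, so its Hessian is the constant matrix H = [[-4, -2, -6], [-2, -2, 0], [-6, 0, -2]].
Leading principal minors: -4, 4, 64.
Neither pattern holds ⇒ H is indefinite ⇒ neither convex nor concave.

neither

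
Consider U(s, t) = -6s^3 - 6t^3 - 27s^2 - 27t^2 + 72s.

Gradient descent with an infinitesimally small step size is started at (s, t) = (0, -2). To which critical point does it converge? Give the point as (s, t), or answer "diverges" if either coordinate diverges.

U is separable, so gradient descent decouples: s follows -∂U/∂s, t follows -∂U/∂t.
∂U/∂s = -18(s - 1)(s + 4); at s=0 this is 72, so s decreases.
∂U/∂t = -18t(t + 3); at t=-2 this is 36, so t decreases.
s converges to its nearest critical value -4 (a local min of the s-part); t converges to -3. The iterate converges to (-4, -3).

(-4, -3)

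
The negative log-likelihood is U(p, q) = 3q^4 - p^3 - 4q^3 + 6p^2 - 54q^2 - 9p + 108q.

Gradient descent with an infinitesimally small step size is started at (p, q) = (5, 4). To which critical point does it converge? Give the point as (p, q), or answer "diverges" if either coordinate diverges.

U is separable, so gradient descent decouples: p follows -∂U/∂p, q follows -∂U/∂q.
∂U/∂p = -3(p - 3)(p - 1); at p=5 this is -24, so p increases.
∂U/∂q = 12(q - 3)(q - 1)(q + 3); at q=4 this is 252, so q decreases.
The p-coordinate has no critical point in that direction and runs off to infinity.

diverges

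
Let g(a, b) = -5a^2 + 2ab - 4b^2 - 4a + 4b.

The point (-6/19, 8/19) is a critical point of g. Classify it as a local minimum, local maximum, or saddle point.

local maximum

The Hessian of g is constant: H = [[-10, 2], [2, -8]].
det(H) = (-10)·(-8) − 2² = 76.
det(H) > 0 and tr(H) = -18 < 0, so H is negative definite and the point is a local maximum.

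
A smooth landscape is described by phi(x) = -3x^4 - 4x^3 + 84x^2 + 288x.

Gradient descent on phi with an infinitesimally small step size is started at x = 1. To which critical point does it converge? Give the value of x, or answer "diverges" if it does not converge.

phi'(x) = -12(x - 4)(x + 2)(x + 3), so phi'(1) = 432.
Gradient descent moves in the -phi' direction, i.e. x is decreasing.
The nearest critical point in that direction is x = -2, where phi'' = 72 > 0 (a local minimum). The iterate converges there.

-2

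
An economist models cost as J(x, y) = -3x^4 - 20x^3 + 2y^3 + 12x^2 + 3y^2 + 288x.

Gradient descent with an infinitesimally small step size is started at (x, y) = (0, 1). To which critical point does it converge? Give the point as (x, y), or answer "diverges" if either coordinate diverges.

J is separable, so gradient descent decouples: x follows -∂J/∂x, y follows -∂J/∂y.
∂J/∂x = -12(x - 2)(x + 3)(x + 4); at x=0 this is 288, so x decreases.
∂J/∂y = 6y(y + 1); at y=1 this is 12, so y decreases.
x converges to its nearest critical value -3 (a local min of the x-part); y converges to 0. The iterate converges to (-3, 0).

(-3, 0)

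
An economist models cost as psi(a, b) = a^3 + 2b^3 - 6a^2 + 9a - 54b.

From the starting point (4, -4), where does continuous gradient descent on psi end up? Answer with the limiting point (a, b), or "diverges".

psi is separable, so gradient descent decouples: a follows -∂psi/∂a, b follows -∂psi/∂b.
∂psi/∂a = 3(a - 3)(a - 1); at a=4 this is 9, so a decreases.
∂psi/∂b = 6(b - 3)(b + 3); at b=-4 this is 42, so b decreases.
The b-coordinate has no critical point in that direction and runs off to infinity.

diverges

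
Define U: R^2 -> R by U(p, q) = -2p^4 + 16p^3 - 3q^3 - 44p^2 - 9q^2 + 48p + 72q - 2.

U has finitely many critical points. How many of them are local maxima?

U separates as a function of p plus a function of q, so ∇U=0 decouples.
∂U/∂p = -8(p - 3)(p - 2)(p - 1) = 0 at p ∈ {1, 2, 3}; ∂U/∂q = -9(q - 2)(q + 4) = 0 at q ∈ {-4, 2}.
The Hessian is diagonal: diag(U_pp, U_qq). Second derivatives: U_pp(1)=-16, U_pp(2)=8, U_pp(3)=-16; U_qq(-4)=54, U_qq(2)=-54.
Local maxima occur where both diagonal entries negative: (1, 2), (3, 2). Count: 2.

2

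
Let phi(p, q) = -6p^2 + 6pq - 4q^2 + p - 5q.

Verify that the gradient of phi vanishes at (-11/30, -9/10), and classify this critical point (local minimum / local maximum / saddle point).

local maximum

∇phi = (-12p + 6q + 1, 6p - 8q - 5); substituting (-11/30, -9/10) gives ∇phi = (0, 0), so (-11/30, -9/10) is indeed a critical point.
The Hessian of phi is constant: H = [[-12, 6], [6, -8]].
det(H) = (-12)·(-8) − 6² = 60.
det(H) > 0 and tr(H) = -20 < 0, so H is negative definite and the point is a local maximum.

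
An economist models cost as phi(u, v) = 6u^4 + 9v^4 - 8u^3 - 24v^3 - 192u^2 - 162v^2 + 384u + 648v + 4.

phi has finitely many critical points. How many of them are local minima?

4

phi separates as a function of u plus a function of v, so ∇phi=0 decouples.
∂phi/∂u = 24(u - 4)(u - 1)(u + 4) = 0 at u ∈ {-4, 1, 4}; ∂phi/∂v = 36(v - 3)(v - 2)(v + 3) = 0 at v ∈ {-3, 2, 3}.
The Hessian is diagonal: diag(phi_uu, phi_vv). Second derivatives: phi_uu(-4)=960, phi_uu(1)=-360, phi_uu(4)=576; phi_vv(-3)=1080, phi_vv(2)=-180, phi_vv(3)=216.
Local minima occur where both diagonal entries positive: (-4, -3), (-4, 3), (4, -3), (4, 3). Count: 4.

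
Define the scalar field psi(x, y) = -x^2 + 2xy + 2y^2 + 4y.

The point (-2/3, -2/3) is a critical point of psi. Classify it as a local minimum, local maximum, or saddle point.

saddle point

The Hessian of psi is constant: H = [[-2, 2], [2, 4]].
det(H) = (-2)·4 − 2² = -12.
Since det(H) < 0, H is indefinite and the critical point is a saddle point.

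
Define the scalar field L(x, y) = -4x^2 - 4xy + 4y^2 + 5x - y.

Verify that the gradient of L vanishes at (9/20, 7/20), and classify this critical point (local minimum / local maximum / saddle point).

∇L = (-8x - 4y + 5, -4x + 8y - 1); substituting (9/20, 7/20) gives ∇L = (0, 0), so (9/20, 7/20) is indeed a critical point.
The Hessian of L is constant: H = [[-8, -4], [-4, 8]].
det(H) = (-8)·8 − (-4)² = -80.
Since det(H) < 0, H is indefinite and the critical point is a saddle point.

saddle point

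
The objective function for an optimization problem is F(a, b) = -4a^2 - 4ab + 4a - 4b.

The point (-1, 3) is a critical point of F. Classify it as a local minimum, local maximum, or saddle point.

The Hessian of F is constant: H = [[-8, -4], [-4, 0]].
det(H) = (-8)·0 − (-4)² = -16.
Since det(H) < 0, H is indefinite and the critical point is a saddle point.

saddle point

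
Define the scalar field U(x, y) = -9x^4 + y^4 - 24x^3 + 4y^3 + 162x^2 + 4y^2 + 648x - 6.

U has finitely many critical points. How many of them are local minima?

2

U separates as a function of x plus a function of y, so ∇U=0 decouples.
∂U/∂x = -36(x - 3)(x + 2)(x + 3) = 0 at x ∈ {-3, -2, 3}; ∂U/∂y = 4y(y + 1)(y + 2) = 0 at y ∈ {-2, -1, 0}.
The Hessian is diagonal: diag(U_xx, U_yy). Second derivatives: U_xx(-3)=-216, U_xx(-2)=180, U_xx(3)=-1080; U_yy(-2)=8, U_yy(-1)=-4, U_yy(0)=8.
Local minima occur where both diagonal entries positive: (-2, -2), (-2, 0). Count: 2.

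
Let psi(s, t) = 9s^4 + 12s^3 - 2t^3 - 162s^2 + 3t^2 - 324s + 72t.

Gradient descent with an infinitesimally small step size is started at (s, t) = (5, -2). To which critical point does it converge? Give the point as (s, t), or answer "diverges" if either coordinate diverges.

(3, -3)

psi is separable, so gradient descent decouples: s follows -∂psi/∂s, t follows -∂psi/∂t.
∂psi/∂s = 36(s - 3)(s + 1)(s + 3); at s=5 this is 3456, so s decreases.
∂psi/∂t = -6(t - 4)(t + 3); at t=-2 this is 36, so t decreases.
s converges to its nearest critical value 3 (a local min of the s-part); t converges to -3. The iterate converges to (3, -3).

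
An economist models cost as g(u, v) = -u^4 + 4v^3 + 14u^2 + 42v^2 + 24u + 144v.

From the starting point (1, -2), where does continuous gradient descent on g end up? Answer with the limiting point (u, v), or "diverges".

(-1, -3)

g is separable, so gradient descent decouples: u follows -∂g/∂u, v follows -∂g/∂v.
∂g/∂u = -4(u - 3)(u + 1)(u + 2); at u=1 this is 48, so u decreases.
∂g/∂v = 12(v + 3)(v + 4); at v=-2 this is 24, so v decreases.
u converges to its nearest critical value -1 (a local min of the u-part); v converges to -3. The iterate converges to (-1, -3).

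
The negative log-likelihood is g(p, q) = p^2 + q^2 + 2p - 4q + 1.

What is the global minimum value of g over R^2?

-4

g(p,q) separates as A(p) + B(q) + 1, so its minimum is min A + min B + 1.
A'(p) = 2p + 2 vanishes at p ∈ {-1}; B'(q) = 2q - 4 vanishes at q ∈ {2}.
Local minima of A (where A''>0): A(-1)=-1. Local minima of B: B(2)=-4.
So the global minimum of g is A(-1) + B(2) + 1 = -1 − 4 + 1 = -4, attained at (-1, 2).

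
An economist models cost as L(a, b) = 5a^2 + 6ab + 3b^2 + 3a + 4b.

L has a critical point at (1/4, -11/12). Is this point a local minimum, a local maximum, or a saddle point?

The Hessian of L is constant: H = [[10, 6], [6, 6]].
det(H) = 10·6 − 6² = 24.
det(H) > 0 and tr(H) = 16 > 0, so H is positive definite and the point is a local minimum.

local minimum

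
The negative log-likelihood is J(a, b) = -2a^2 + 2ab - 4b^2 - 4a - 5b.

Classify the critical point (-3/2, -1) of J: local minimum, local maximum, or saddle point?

The Hessian of J is constant: H = [[-4, 2], [2, -8]].
det(H) = (-4)·(-8) − 2² = 28.
det(H) > 0 and tr(H) = -12 < 0, so H is negative definite and the point is a local maximum.

local maximum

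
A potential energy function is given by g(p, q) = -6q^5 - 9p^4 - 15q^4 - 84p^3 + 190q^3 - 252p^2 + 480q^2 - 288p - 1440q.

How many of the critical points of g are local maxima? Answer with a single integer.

4

g separates as a function of p plus a function of q, so ∇g=0 decouples.
∂g/∂p = -36(p + 1)(p + 2)(p + 4) = 0 at p ∈ {-4, -2, -1}; ∂g/∂q = -30(q - 4)(q - 1)(q + 3)(q + 4) = 0 at q ∈ {-4, -3, 1, 4}.
The Hessian is diagonal: diag(g_pp, g_qq). Second derivatives: g_pp(-4)=-216, g_pp(-2)=72, g_pp(-1)=-108; g_qq(-4)=1200, g_qq(-3)=-840, g_qq(1)=1800, g_qq(4)=-5040.
Local maxima occur where both diagonal entries negative: (-4, -3), (-4, 4), (-1, -3), (-1, 4). Count: 4.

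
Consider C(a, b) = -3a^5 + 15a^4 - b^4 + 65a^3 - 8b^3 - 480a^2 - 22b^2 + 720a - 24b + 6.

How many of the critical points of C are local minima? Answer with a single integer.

C separates as a function of a plus a function of b, so ∇C=0 decouples.
∂C/∂a = -15(a - 4)(a - 3)(a - 1)(a + 4) = 0 at a ∈ {-4, 1, 3, 4}; ∂C/∂b = -4(b + 1)(b + 2)(b + 3) = 0 at b ∈ {-3, -2, -1}.
The Hessian is diagonal: diag(C_aa, C_bb). Second derivatives: C_aa(-4)=4200, C_aa(1)=-450, C_aa(3)=210, C_aa(4)=-360; C_bb(-3)=-8, C_bb(-2)=4, C_bb(-1)=-8.
Local minima occur where both diagonal entries positive: (-4, -2), (3, -2). Count: 2.

2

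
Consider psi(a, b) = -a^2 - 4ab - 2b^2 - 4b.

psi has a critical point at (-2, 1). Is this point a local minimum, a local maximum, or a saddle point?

The Hessian of psi is constant: H = [[-2, -4], [-4, -4]].
det(H) = (-2)·(-4) − (-4)² = -8.
Since det(H) < 0, H is indefinite and the critical point is a saddle point.

saddle point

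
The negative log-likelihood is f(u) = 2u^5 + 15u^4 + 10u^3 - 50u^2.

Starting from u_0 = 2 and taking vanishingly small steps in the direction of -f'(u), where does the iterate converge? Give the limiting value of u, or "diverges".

1

f'(u) = 10u(u - 1)(u + 2)(u + 5), so f'(2) = 560.
Gradient descent moves in the -f' direction, i.e. u is decreasing.
The nearest critical point in that direction is u = 1, where f'' = 180 > 0 (a local minimum). The iterate converges there.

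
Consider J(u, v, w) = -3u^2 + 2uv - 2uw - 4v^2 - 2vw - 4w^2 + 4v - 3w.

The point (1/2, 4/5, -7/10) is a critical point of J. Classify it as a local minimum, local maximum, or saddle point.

local maximum

The Hessian is constant: H = [[-6, 2, -2], [2, -8, -2], [-2, -2, -8]].
Leading principal minors: Δ₁ = -6, Δ₂ = 44, Δ₃ = -280.
The minors alternate sign starting negative (−, +, −), so H is negative definite: a local maximum.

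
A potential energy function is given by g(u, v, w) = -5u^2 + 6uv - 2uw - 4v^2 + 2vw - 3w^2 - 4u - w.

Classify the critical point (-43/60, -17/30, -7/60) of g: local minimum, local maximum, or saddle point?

The Hessian is constant: H = [[-10, 6, -2], [6, -8, 2], [-2, 2, -6]].
Leading principal minors: Δ₁ = -10, Δ₂ = 44, Δ₃ = -240.
The minors alternate sign starting negative (−, +, −), so H is negative definite: a local maximum.

local maximum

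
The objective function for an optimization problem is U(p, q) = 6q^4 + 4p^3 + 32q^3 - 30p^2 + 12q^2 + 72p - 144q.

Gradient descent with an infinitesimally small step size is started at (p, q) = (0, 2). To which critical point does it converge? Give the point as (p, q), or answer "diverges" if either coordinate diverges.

U is separable, so gradient descent decouples: p follows -∂U/∂p, q follows -∂U/∂q.
∂U/∂p = 12(p - 3)(p - 2); at p=0 this is 72, so p decreases.
∂U/∂q = 24(q - 1)(q + 2)(q + 3); at q=2 this is 480, so q decreases.
The p-coordinate has no critical point in that direction and runs off to infinity.

diverges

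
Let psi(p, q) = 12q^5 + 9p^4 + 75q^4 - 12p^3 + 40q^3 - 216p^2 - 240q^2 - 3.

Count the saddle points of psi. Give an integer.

psi separates as a function of p plus a function of q, so ∇psi=0 decouples.
∂psi/∂p = 36p(p - 4)(p + 3) = 0 at p ∈ {-3, 0, 4}; ∂psi/∂q = 60q(q - 1)(q + 2)(q + 4) = 0 at q ∈ {-4, -2, 0, 1}.
The Hessian is diagonal: diag(psi_pp, psi_qq). Second derivatives: psi_pp(-3)=756, psi_pp(0)=-432, psi_pp(4)=1008; psi_qq(-4)=-2400, psi_qq(-2)=720, psi_qq(0)=-480, psi_qq(1)=900.
Saddle points occur where the two diagonal entries have opposite signs: (-3, -4), (-3, 0), (0, -2), (0, 1), (4, -4), (4, 0). Count: 6.

6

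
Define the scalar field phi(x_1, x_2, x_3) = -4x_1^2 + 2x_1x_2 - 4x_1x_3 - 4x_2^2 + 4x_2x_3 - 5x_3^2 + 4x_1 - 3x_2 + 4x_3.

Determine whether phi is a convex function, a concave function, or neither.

concave

phi is quadratic, so its Hessian is the constant matrix H = [[-8, 2, -4], [2, -8, 4], [-4, 4, -10]].
Leading principal minors: -8, 60, -408.
Signs alternate −, +, − ⇒ H ≺ 0 ⇒ concave.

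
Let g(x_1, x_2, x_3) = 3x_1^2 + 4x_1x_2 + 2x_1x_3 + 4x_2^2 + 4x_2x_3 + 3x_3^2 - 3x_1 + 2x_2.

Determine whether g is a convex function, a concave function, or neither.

convex

g is quadratic, so its Hessian is the constant matrix H = [[6, 4, 2], [4, 8, 4], [2, 4, 6]].
Leading principal minors: 6, 32, 128.
All positive ⇒ H ≻ 0 ⇒ convex.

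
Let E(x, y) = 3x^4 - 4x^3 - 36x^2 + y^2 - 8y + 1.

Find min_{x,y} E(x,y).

-204

E(x,y) separates as P(x) + Q(y) + 1, so its minimum is min P + min Q + 1.
P'(x) = 12x(x - 3)(x + 2) vanishes at x ∈ {-2, 0, 3}; Q'(y) = 2y - 8 vanishes at y ∈ {4}.
Local minima of P (where P''>0): P(-2)=-64, P(3)=-189. Local minima of Q: Q(4)=-16.
So the global minimum of E is P(3) + Q(4) + 1 = -189 − 16 + 1 = -204, attained at (3, 4).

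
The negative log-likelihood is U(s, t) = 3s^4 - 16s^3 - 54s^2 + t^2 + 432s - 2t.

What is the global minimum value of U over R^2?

-1108

U(s,t) separates as P(s) + Q(t), so its minimum is min P + min Q.
P'(s) = 12(s - 4)(s - 3)(s + 3) vanishes at s ∈ {-3, 3, 4}; Q'(t) = 2(t - 1) vanishes at t ∈ {1}.
Local minima of P (where P''>0): P(-3)=-1107, P(4)=608. Local minima of Q: Q(1)=-1.
So the global minimum of U is P(-3) + Q(1) = -1107 − 1 = -1108, attained at (-3, 1).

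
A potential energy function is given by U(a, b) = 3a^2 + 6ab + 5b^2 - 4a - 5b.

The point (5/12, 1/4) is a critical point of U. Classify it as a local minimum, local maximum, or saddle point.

local minimum

The Hessian of U is constant: H = [[6, 6], [6, 10]].
det(H) = 6·10 − 6² = 24.
det(H) > 0 and tr(H) = 16 > 0, so H is positive definite and the point is a local minimum.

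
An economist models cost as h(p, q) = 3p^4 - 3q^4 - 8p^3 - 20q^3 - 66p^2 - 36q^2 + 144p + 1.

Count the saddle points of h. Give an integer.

5

h separates as a function of p plus a function of q, so ∇h=0 decouples.
∂h/∂p = 12(p - 4)(p - 1)(p + 3) = 0 at p ∈ {-3, 1, 4}; ∂h/∂q = -12q(q + 2)(q + 3) = 0 at q ∈ {-3, -2, 0}.
The Hessian is diagonal: diag(h_pp, h_qq). Second derivatives: h_pp(-3)=336, h_pp(1)=-144, h_pp(4)=252; h_qq(-3)=-36, h_qq(-2)=24, h_qq(0)=-72.
Saddle points occur where the two diagonal entries have opposite signs: (-3, -3), (-3, 0), (1, -2), (4, -3), (4, 0). Count: 5.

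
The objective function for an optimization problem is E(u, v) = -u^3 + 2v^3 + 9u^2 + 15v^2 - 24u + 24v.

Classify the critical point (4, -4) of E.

The mixed partial ∂²E/∂u∂v is 0, so the Hessian at any point is diag(E_uu, E_vv) = diag(6(-u + 3), 6(2v + 5)).
At (4, -4): H = diag(-6, -18).
Both eigenvalues are negative, so H is negative definite: a local maximum.

local maximum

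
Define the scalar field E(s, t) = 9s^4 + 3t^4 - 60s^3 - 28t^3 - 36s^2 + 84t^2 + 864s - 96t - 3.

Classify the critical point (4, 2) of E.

The mixed partial ∂²E/∂s∂t is 0, so the Hessian at any point is diag(E_ss, E_tt) = diag(36(3s^2 - 10s - 2), 12(3t^2 - 14t + 14)).
At (4, 2): H = diag(216, -24).
The eigenvalues have opposite signs, so H is indefinite: a saddle point.

saddle point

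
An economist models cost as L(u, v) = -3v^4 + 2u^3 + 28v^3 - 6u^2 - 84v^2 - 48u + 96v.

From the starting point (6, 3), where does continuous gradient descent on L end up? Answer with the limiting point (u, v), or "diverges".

(4, 2)

L is separable, so gradient descent decouples: u follows -∂L/∂u, v follows -∂L/∂v.
∂L/∂u = 6(u - 4)(u + 2); at u=6 this is 96, so u decreases.
∂L/∂v = -12(v - 4)(v - 2)(v - 1); at v=3 this is 24, so v decreases.
u converges to its nearest critical value 4 (a local min of the u-part); v converges to 2. The iterate converges to (4, 2).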